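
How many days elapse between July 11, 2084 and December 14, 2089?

1982

July 11, 2084 → July 11, 2085: 365 days.
July 11, 2085 → July 11, 2086: 365 days.
July 11, 2086 → July 11, 2087: 365 days.
July 11, 2087 → July 11, 2088: 366 days (2088 is a leap year).
July 11, 2088 → July 11, 2089: 365 days.
July 2089: 31 − 11 = 20 days remain.
Then August (31), September (30), October (31), November (30): 31 + 30 + 31 + 30 = 122 days.
December 1–14, 2089: 14 days.
Residual: 156 days.
Total: 1982 days.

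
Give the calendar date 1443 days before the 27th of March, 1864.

the 14th of April, 1860

Count 1443 days before March 27, 1864:
Day-of-year of April 14, 1860: 105.
Day-of-year of March 27, 1864: 87.
1860 has 366 days, so 366 − 105 = 261 days remain in 1860.
Full years: 1861: 365; 1862: 365; 1863: 365. Sum = 1095.
Total: 261 + 1095 + 87 = 1443 days.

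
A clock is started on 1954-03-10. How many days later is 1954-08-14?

157

March 1954: 31 − 10 = 21 days remain.
Then April (30), May (31), June (30), July (31): 30 + 31 + 30 + 31 = 122 days.
August 1–14, 1954: 14 days.
Total: 21 + 122 + 14 = 157 days.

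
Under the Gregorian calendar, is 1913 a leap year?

No

1913 is not a leap year.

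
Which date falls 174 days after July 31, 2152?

January 21, 2153

Count 174 days after July 31, 2152:
Day-of-year of July 31, 2152: 213.
Day-of-year of January 21, 2153: 21.
2152 has 366 days, so 366 − 213 = 153 days remain in 2152.
Total: 153 + 21 = 174 days.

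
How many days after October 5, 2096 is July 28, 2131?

From October 5, 2096 to October 5, 2130: 34 years, of which 7 contain a Feb 29 — 27×365 + 7×366 = 12417 days.
(2100 is not a leap year (divisible by 100 but not 400).)
October 2130: 31 − 5 = 26 days remain.
Then November (30), December (31), January (31), February 2131 (28), March (31), April (30), May (31), June (30): 30 + 31 + 31 + 28 + 31 + 30 + 31 + 30 = 242 days.
July 1–28, 2131: 28 days.
Residual: 296 days.
Total: 12713 days.

12713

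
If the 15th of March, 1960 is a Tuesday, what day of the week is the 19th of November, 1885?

Thursday

Count forward from the earlier date (November 19, 1885) to the later (March 15, 1960):
Day-of-year of November 19, 1885: 323.
Day-of-year of March 15, 1960: 75.
1885 has 365 days, so 365 − 323 = 42 days remain in 1885.
Full years 1886–1959: 57 common + 17 leap = 57×365 + 17×366 = 27027 days.
Total: 42 + 27027 + 75 = 27144 days.
27144 mod 7 = 5, so 5 days before Tuesday is Thursday.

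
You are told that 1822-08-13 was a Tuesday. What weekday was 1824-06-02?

August 1822: 31 − 13 = 18 days remain.
Then 21 full months totalling 639 days.
June 1–2, 1824: 2 days.
Total: 18 + 639 + 2 = 659 days.
659 mod 7 = 1, so 1 day after Tuesday is Wednesday.

Wednesday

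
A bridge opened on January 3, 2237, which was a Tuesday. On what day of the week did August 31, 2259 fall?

Wednesday

Day-of-year of January 3, 2237: 3.
Day-of-year of August 31, 2259: 243.
2237 has 365 days, so 365 − 3 = 362 days remain in 2237.
Full years 2238–2258: 16 common + 5 leap = 16×365 + 5×366 = 7670 days.
Total: 362 + 7670 + 243 = 8275 days.
8275 mod 7 = 1, so 1 day after Tuesday is Wednesday.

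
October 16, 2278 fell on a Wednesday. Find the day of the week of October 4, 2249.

Thursday

Count forward from the earlier date (October 4, 2249) to the later (October 16, 2278):
From October 4, 2249 to October 4, 2278: 29 years, of which 7 contain a Feb 29 — 22×365 + 7×366 = 10592 days.
Within October 2278: 16 − 4 = 12 days.
Total: 10604 days.
10604 mod 7 = 6, so 6 days before Wednesday is Thursday.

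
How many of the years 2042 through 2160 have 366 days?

29

Years divisible by 4: 2044, 2048, …, 2160 — 30 in all.
Of these, 2100 is divisible by 100 but not 400, so not leap.
Leap years: 30 − 1 = 29.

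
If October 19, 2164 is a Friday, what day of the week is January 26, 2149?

Sunday

Count forward from the earlier date (January 26, 2149) to the later (October 19, 2164):
Day-of-year of January 26, 2149: 26.
Day-of-year of October 19, 2164: 293.
2149 has 365 days, so 365 − 26 = 339 days remain in 2149.
Full years 2150–2163: 11 common + 3 leap = 11×365 + 3×366 = 5113 days.
Total: 339 + 5113 + 293 = 5745 days.
5745 mod 7 = 5, so 5 days before Friday is Sunday.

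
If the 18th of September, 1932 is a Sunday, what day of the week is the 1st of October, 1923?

Monday

Count forward from the earlier date (October 1, 1923) to the later (September 18, 1932):
From October 1, 1923 to October 1, 1931: 8 years, of which 2 contain a Feb 29 — 6×365 + 2×366 = 2922 days.
October 1931: 31 − 1 = 30 days remain.
Then 10 full months totalling 305 days.
September 1–18, 1932: 18 days.
Residual: 353 days.
Total: 3275 days.
3275 mod 7 = 6, so 6 days before Sunday is Monday.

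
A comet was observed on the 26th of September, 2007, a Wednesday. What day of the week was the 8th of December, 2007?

September 2007: 30 − 26 = 4 days remain.
Then October (31), November (30): 31 + 30 = 61 days.
December 1–8, 2007: 8 days.
Total: 4 + 61 + 8 = 73 days.
73 mod 7 = 3, so 3 days after Wednesday is Saturday.

Saturday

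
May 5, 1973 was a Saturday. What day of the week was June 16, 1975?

Monday

Day-of-year of May 5, 1973: 125.
Day-of-year of June 16, 1975: 167.
1973 has 365 days, so 365 − 125 = 240 days remain in 1973.
Full years: 1974: 365. Sum = 365.
Total: 240 + 365 + 167 = 772 days.
772 mod 7 = 2, so 2 days after Saturday is Monday.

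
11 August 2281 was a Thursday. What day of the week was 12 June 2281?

Count forward from the earlier date (June 12, 2281) to the later (August 11, 2281):
June 2281: 30 − 12 = 18 days remain.
Then July (31): 31 days.
August 1–11, 2281: 11 days.
Total: 18 + 31 + 11 = 60 days.
60 mod 7 = 4, so 4 days before Thursday is Sunday.

Sunday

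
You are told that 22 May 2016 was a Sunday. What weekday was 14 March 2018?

Day-of-year of May 22, 2016: 143.
Day-of-year of March 14, 2018: 73.
2016 has 366 days, so 366 − 143 = 223 days remain in 2016.
Full years: 2017: 365. Sum = 365.
Total: 223 + 365 + 73 = 661 days.
661 mod 7 = 3, so 3 days after Sunday is Wednesday.

Wednesday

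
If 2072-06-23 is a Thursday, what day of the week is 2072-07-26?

Tuesday

June 2072: 30 − 23 = 7 days remain.
July 1–26, 2072: 26 days.
Total: 7 + 26 = 33 days.
33 mod 7 = 5, so 5 days after Thursday is Tuesday.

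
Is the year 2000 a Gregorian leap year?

2000 is a leap year (divisible by 400).

Yes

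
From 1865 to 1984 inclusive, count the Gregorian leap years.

29

Years divisible by 4: 1868, 1872, …, 1984 — 30 in all.
Of these, 1900 is divisible by 100 but not 400, so not leap.
Leap years: 30 − 1 = 29.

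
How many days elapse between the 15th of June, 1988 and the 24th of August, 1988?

June 1988: 30 − 15 = 15 days remain.
Then July (31): 31 days.
August 1–24, 1988: 24 days.
Total: 15 + 31 + 24 = 70 days.

70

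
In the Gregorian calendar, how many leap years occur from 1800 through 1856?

14

Years divisible by 4: 1800, 1804, …, 1856 — 15 in all.
Of these, 1800 is divisible by 100 but not 400, so not leap.
Leap years: 15 − 1 = 14.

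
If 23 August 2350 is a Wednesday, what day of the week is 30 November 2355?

Day-of-year of August 23, 2350: 235.
Day-of-year of November 30, 2355: 334.
2350 has 365 days, so 365 − 235 = 130 days remain in 2350.
Full years: 2351: 365; 2352: 366; 2353: 365; 2354: 365. Sum = 1461.
Total: 130 + 1461 + 334 = 1925 days.
1925 is a multiple of 7, so 30 November 2355 falls on the same weekday: Wednesday.

Wednesday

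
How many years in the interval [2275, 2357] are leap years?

20

Years divisible by 4: 2276, 2280, …, 2356 — 21 in all.
Of these, 2300 is divisible by 100 but not 400, so not leap.
Leap years: 21 − 1 = 20.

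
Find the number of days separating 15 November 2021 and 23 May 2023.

554

November 2021: 30 − 15 = 15 days remain.
Then 17 full months totalling 516 days.
May 1–23, 2023: 23 days.
Total: 15 + 516 + 23 = 554 days.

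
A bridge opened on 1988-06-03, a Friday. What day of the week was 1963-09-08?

Sunday

Count forward from the earlier date (September 8, 1963) to the later (June 3, 1988):
Day-of-year of September 8, 1963: 251.
Day-of-year of June 3, 1988: 155.
1963 has 365 days, so 365 − 251 = 114 days remain in 1963.
Full years 1964–1987: 18 common + 6 leap = 18×365 + 6×366 = 8766 days.
Total: 114 + 8766 + 155 = 9035 days.
9035 mod 7 = 5, so 5 days before Friday is Sunday.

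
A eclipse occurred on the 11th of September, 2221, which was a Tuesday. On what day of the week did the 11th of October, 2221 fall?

Thursday

September 2221: 30 − 11 = 19 days remain.
October 1–11, 2221: 11 days.
Total: 19 + 11 = 30 days.
30 mod 7 = 2, so 2 days after Tuesday is Thursday.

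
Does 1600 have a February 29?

1600 is a leap year (divisible by 400).

Yes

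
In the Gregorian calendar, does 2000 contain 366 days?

2000 is a leap year (divisible by 400).

Yes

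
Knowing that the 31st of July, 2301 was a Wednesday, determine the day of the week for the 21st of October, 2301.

July 2301: 31 − 31 = 0 days remain.
Then August (31), September (30): 31 + 30 = 61 days.
October 1–21, 2301: 21 days.
Total: 0 + 61 + 21 = 82 days.
82 mod 7 = 5, so 5 days after Wednesday is Monday.

Monday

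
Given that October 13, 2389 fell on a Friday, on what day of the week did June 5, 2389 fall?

Monday

Count forward from the earlier date (June 5, 2389) to the later (October 13, 2389):
June 2389: 30 − 5 = 25 days remain.
Then July (31), August (31), September (30): 31 + 31 + 30 = 92 days.
October 1–13, 2389: 13 days.
Total: 25 + 92 + 13 = 130 days.
130 mod 7 = 4, so 4 days before Friday is Monday.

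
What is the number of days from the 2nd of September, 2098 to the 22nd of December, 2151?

Day-of-year of September 2, 2098: 245.
Day-of-year of December 22, 2151: 356.
2098 has 365 days, so 365 − 245 = 120 days remain in 2098.
Full years 2099–2150: 40 common + 12 leap = 40×365 + 12×366 = 18992 days.
Total: 120 + 18992 + 356 = 19468 days.

19468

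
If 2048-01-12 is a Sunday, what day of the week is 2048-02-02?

January 2048: 31 − 12 = 19 days remain.
February 1–2, 2048: 2 days (2048 is a leap year).
Total: 19 + 2 = 21 days.
21 is a multiple of 7, so 2048-02-02 falls on the same weekday: Sunday.

Sunday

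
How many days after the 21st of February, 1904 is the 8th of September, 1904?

200

February 1904: 29 − 21 = 8 days remain (1904 is a leap year, so February has 29 days).
Then March (31), April (30), May (31), June (30), July (31), August (31): 31 + 30 + 31 + 30 + 31 + 31 = 184 days.
September 1–8, 1904: 8 days.
Total: 8 + 184 + 8 = 200 days.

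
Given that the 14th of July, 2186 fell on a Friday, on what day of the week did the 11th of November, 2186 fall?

July 2186: 31 − 14 = 17 days remain.
Then August (31), September (30), October (31): 31 + 30 + 31 = 92 days.
November 1–11, 2186: 11 days.
Total: 17 + 92 + 11 = 120 days.
120 mod 7 = 1, so 1 day after Friday is Saturday.

Saturday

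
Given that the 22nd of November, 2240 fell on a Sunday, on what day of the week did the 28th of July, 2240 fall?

Tuesday

Count forward from the earlier date (July 28, 2240) to the later (November 22, 2240):
July 2240: 31 − 28 = 3 days remain.
Then August (31), September (30), October (31): 31 + 30 + 31 = 92 days.
November 1–22, 2240: 22 days.
Total: 3 + 92 + 22 = 117 days.
117 mod 7 = 5, so 5 days before Sunday is Tuesday.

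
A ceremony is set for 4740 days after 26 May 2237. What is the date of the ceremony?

18 May 2250

Count 4740 days after May 26, 2237:
From May 26, 2237 to May 26, 2249: 12 years, of which 3 contain a Feb 29 — 9×365 + 3×366 = 4383 days.
May 2249: 31 − 26 = 5 days remain.
Then 11 full months totalling 334 days.
May 1–18, 2250: 18 days.
Residual: 357 days.
Total: 4740 days.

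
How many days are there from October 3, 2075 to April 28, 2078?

938

Day-of-year of October 3, 2075: 276.
Day-of-year of April 28, 2078: 118.
2075 has 365 days, so 365 − 276 = 89 days remain in 2075.
Full years: 2076: 366; 2077: 365. Sum = 731.
Total: 89 + 731 + 118 = 938 days.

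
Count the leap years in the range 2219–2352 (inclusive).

33

Years divisible by 4: 2220, 2224, …, 2352 — 34 in all.
Of these, 2300 is divisible by 100 but not 400, so not leap.
Leap years: 34 − 1 = 33.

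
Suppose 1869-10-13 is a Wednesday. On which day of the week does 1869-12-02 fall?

Thursday

October 1869: 31 − 13 = 18 days remain.
Then November (30): 30 days.
December 1–2, 1869: 2 days.
Total: 18 + 30 + 2 = 50 days.
50 mod 7 = 1, so 1 day after Wednesday is Thursday.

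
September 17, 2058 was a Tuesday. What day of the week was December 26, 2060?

September 17, 2058 → September 17, 2059: 365 days.
September 17, 2059 → September 17, 2060: 366 days (2060 is a leap year).
September 2060: 30 − 17 = 13 days remain.
Then October (31), November (30): 31 + 30 = 61 days.
December 1–26, 2060: 26 days.
Residual: 100 days.
Total: 831 days.
831 mod 7 = 5, so 5 days after Tuesday is Sunday.

Sunday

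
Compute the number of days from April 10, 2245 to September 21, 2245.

April 2245: 30 − 10 = 20 days remain.
Then May (31), June (30), July (31), August (31): 31 + 30 + 31 + 31 = 123 days.
September 1–21, 2245: 21 days.
Total: 20 + 123 + 21 = 164 days.

164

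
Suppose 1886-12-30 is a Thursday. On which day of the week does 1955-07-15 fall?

Friday

Day-of-year of December 30, 1886: 364.
Day-of-year of July 15, 1955: 196.
1886 has 365 days, so 365 − 364 = 1 days remain in 1886.
Full years 1887–1954: 52 common + 16 leap = 52×365 + 16×366 = 24836 days.
Total: 1 + 24836 + 196 = 25033 days.
25033 mod 7 = 1, so 1 day after Thursday is Friday.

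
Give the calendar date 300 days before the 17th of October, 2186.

the 21st of December, 2185

Count 300 days before October 17, 2186:
December 2185: 31 − 21 = 10 days remain.
Then 9 full months totalling 273 days.
October 1–17, 2186: 17 days.
Residual: 300 days.
Total: 300 days.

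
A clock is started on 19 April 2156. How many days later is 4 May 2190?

From April 19, 2156 to April 19, 2190: 34 years, of which 8 contain a Feb 29 — 26×365 + 8×366 = 12418 days.
April 2190: 30 − 19 = 11 days remain.
May 1–4, 2190: 4 days.
Residual: 15 days.
Total: 12433 days.

12433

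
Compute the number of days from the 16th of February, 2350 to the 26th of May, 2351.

February 16, 2350 → February 16, 2351: 365 days.
February 2351: 28 − 16 = 12 days remain (2351 is not a leap year, so February has 28 days).
Then March (31), April (30): 31 + 30 = 61 days.
May 1–26, 2351: 26 days.
Residual: 99 days.
Total: 464 days.

464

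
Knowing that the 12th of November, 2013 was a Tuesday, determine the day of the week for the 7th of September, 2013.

Count forward from the earlier date (September 7, 2013) to the later (November 12, 2013):
September 2013: 30 − 7 = 23 days remain.
Then October (31): 31 days.
November 1–12, 2013: 12 days.
Total: 23 + 31 + 12 = 66 days.
66 mod 7 = 3, so 3 days before Tuesday is Saturday.

Saturday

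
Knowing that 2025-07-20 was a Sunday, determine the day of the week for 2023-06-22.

Count forward from the earlier date (June 22, 2023) to the later (July 20, 2025):
June 22, 2023 → June 22, 2024: 366 days (2024 is a leap year).
June 22, 2024 → June 22, 2025: 365 days.
June 2025: 30 − 22 = 8 days remain.
July 1–20, 2025: 20 days.
Residual: 28 days.
Total: 759 days.
759 mod 7 = 3, so 3 days before Sunday is Thursday.

Thursday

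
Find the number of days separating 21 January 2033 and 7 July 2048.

5646

From January 21, 2033 to January 21, 2048: 15 years, of which 3 contain a Feb 29 — 12×365 + 3×366 = 5478 days.
January 2048: 31 − 21 = 10 days remain.
Then February 2048 (29), March (31), April (30), May (31), June (30): 29 + 31 + 30 + 31 + 30 = 151 days.
July 1–7, 2048: 7 days.
Residual: 168 days.
Total: 5646 days.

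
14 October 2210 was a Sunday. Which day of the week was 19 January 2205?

Count forward from the earlier date (January 19, 2205) to the later (October 14, 2210):
Day-of-year of January 19, 2205: 19.
Day-of-year of October 14, 2210: 287.
2205 has 365 days, so 365 − 19 = 346 days remain in 2205.
Full years: 2206: 365; 2207: 365; 2208: 366; 2209: 365. Sum = 1461.
Total: 346 + 1461 + 287 = 2094 days.
2094 mod 7 = 1, so 1 day before Sunday is Saturday.

Saturday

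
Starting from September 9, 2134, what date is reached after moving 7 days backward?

September 2, 2134

Count 7 days before September 9, 2134:
Within September 2134: 9 − 2 = 7 days.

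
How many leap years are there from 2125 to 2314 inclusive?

45

Years divisible by 4: 2128, 2132, …, 2312 — 47 in all.
Of these, 2200, 2300 are divisible by 100 but not 400, so not leap.
Leap years: 47 − 2 = 45.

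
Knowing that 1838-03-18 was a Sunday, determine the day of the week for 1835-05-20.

Wednesday

Count forward from the earlier date (May 20, 1835) to the later (March 18, 1838):
Day-of-year of May 20, 1835: 140.
Day-of-year of March 18, 1838: 77.
1835 has 365 days, so 365 − 140 = 225 days remain in 1835.
Full years: 1836: 366; 1837: 365. Sum = 731.
Total: 225 + 731 + 77 = 1033 days.
1033 mod 7 = 4, so 4 days before Sunday is Wednesday.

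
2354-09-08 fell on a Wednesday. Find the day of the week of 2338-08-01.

Monday

Count forward from the earlier date (August 1, 2338) to the later (September 8, 2354):
From August 1, 2338 to August 1, 2354: 16 years, of which 4 contain a Feb 29 — 12×365 + 4×366 = 5844 days.
August 2354: 31 − 1 = 30 days remain.
September 1–8, 2354: 8 days.
Residual: 38 days.
Total: 5882 days.
5882 mod 7 = 2, so 2 days before Wednesday is Monday.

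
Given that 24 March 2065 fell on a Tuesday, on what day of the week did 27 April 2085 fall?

From March 24, 2065 to March 24, 2085: 20 years, of which 5 contain a Feb 29 — 15×365 + 5×366 = 7305 days.
March 2085: 31 − 24 = 7 days remain.
April 1–27, 2085: 27 days.
Residual: 34 days.
Total: 7339 days.
7339 mod 7 = 3, so 3 days after Tuesday is Friday.

Friday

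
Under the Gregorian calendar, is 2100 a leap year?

No

2100 is not a leap year (divisible by 100 but not 400).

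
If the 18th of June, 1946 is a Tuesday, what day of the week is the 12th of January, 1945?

Count forward from the earlier date (January 12, 1945) to the later (June 18, 1946):
January 12, 1945 → January 12, 1946: 365 days.
January 1946: 31 − 12 = 19 days remain.
Then February 1946 (28), March (31), April (30), May (31): 28 + 31 + 30 + 31 = 120 days.
June 1–18, 1946: 18 days.
Residual: 157 days.
Total: 522 days.
522 mod 7 = 4, so 4 days before Tuesday is Friday.

Friday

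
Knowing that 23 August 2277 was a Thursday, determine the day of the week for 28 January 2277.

Count forward from the earlier date (January 28, 2277) to the later (August 23, 2277):
January 2277: 31 − 28 = 3 days remain.
Then February 2277 (28), March (31), April (30), May (31), June (30), July (31): 28 + 31 + 30 + 31 + 30 + 31 = 181 days.
August 1–23, 2277: 23 days.
Total: 3 + 181 + 23 = 207 days.
207 mod 7 = 4, so 4 days before Thursday is Sunday.

Sunday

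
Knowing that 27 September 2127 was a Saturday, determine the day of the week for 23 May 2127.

Friday

Count forward from the earlier date (May 23, 2127) to the later (September 27, 2127):
May 2127: 31 − 23 = 8 days remain.
Then June (30), July (31), August (31): 30 + 31 + 31 = 92 days.
September 1–27, 2127: 27 days.
Total: 8 + 92 + 27 = 127 days.
127 mod 7 = 1, so 1 day before Saturday is Friday.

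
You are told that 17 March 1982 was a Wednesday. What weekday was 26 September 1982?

Sunday

March 1982: 31 − 17 = 14 days remain.
Then April (30), May (31), June (30), July (31), August (31): 30 + 31 + 30 + 31 + 31 = 153 days.
September 1–26, 1982: 26 days.
Total: 14 + 153 + 26 = 193 days.
193 mod 7 = 4, so 4 days after Wednesday is Sunday.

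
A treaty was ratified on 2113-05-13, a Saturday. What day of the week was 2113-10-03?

Tuesday

May 2113: 31 − 13 = 18 days remain.
Then June (30), July (31), August (31), September (30): 30 + 31 + 31 + 30 = 122 days.
October 1–3, 2113: 3 days.
Total: 18 + 122 + 3 = 143 days.
143 mod 7 = 3, so 3 days after Saturday is Tuesday.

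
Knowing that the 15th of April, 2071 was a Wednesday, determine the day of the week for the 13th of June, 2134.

Sunday

From April 15, 2071 to April 15, 2134: 63 years, of which 15 contain a Feb 29 — 48×365 + 15×366 = 23010 days.
(2100 is not a leap year (divisible by 100 but not 400).)
April 2134: 30 − 15 = 15 days remain.
Then May (31): 31 days.
June 1–13, 2134: 13 days.
Residual: 59 days.
Total: 23069 days.
23069 mod 7 = 4, so 4 days after Wednesday is Sunday.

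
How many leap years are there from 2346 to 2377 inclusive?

8

Years divisible by 4 in [2346, 2377]: 2348, 2352, 2356, 2360, 2364, 2368, 2372, 2376.
No century exceptions apply. Count: 8.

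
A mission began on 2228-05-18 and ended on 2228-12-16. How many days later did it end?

May 2228: 31 − 18 = 13 days remain.
Then June (30), July (31), August (31), September (30), October (31), November (30): 30 + 31 + 31 + 30 + 31 + 30 = 183 days.
December 1–16, 2228: 16 days.
Total: 13 + 183 + 16 = 212 days.

212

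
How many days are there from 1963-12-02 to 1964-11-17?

Day-of-year of December 2, 1963: 336.
Day-of-year of November 17, 1964: 322.
1963 has 365 days, so 365 − 336 = 29 days remain in 1963.
Total: 29 + 322 = 351 days.

351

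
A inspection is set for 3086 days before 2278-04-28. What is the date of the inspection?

2269-11-15

Count 3086 days before April 28, 2278:
Day-of-year of November 15, 2269: 319.
Day-of-year of April 28, 2278: 118.
2269 has 365 days, so 365 − 319 = 46 days remain in 2269.
Full years 2270–2277: 6 common + 2 leap = 6×365 + 2×366 = 2922 days.
Total: 46 + 2922 + 118 = 3086 days.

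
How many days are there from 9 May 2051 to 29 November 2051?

204

May 2051: 31 − 9 = 22 days remain.
Then June (30), July (31), August (31), September (30), October (31): 30 + 31 + 31 + 30 + 31 = 153 days.
November 1–29, 2051: 29 days.
Total: 22 + 153 + 29 = 204 days.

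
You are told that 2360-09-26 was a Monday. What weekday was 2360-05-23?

Count forward from the earlier date (May 23, 2360) to the later (September 26, 2360):
May 2360: 31 − 23 = 8 days remain.
Then June (30), July (31), August (31): 30 + 31 + 31 = 92 days.
September 1–26, 2360: 26 days.
Total: 8 + 92 + 26 = 126 days.
126 is a multiple of 7, so 2360-05-23 falls on the same weekday: Monday.

Monday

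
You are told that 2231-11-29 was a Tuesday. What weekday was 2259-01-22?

Saturday

Day-of-year of November 29, 2231: 333.
Day-of-year of January 22, 2259: 22.
2231 has 365 days, so 365 − 333 = 32 days remain in 2231.
Full years 2232–2258: 20 common + 7 leap = 20×365 + 7×366 = 9862 days.
Total: 32 + 9862 + 22 = 9916 days.
9916 mod 7 = 4, so 4 days after Tuesday is Saturday.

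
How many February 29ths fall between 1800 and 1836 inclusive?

Years divisible by 4 in [1800, 1836]: 1800, 1804, 1808, 1812, 1816, 1820, 1824, 1828, 1832, 1836.
Of these, 1800 is divisible by 100 but not 400, so not leap.
Leap years: 10 − 1 = 9.

9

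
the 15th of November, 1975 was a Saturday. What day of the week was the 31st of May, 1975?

Count forward from the earlier date (May 31, 1975) to the later (November 15, 1975):
May 1975: 31 − 31 = 0 days remain.
Then June (30), July (31), August (31), September (30), October (31): 30 + 31 + 31 + 30 + 31 = 153 days.
November 1–15, 1975: 15 days.
Total: 0 + 153 + 15 = 168 days.
168 is a multiple of 7, so the 31st of May, 1975 falls on the same weekday: Saturday.

Saturday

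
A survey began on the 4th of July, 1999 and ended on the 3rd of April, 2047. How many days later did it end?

17440

From July 4, 1999 to July 4, 2046: 47 years, of which 12 contain a Feb 29 — 35×365 + 12×366 = 17167 days.
(2000 is a leap year (divisible by 400).)
July 2046: 31 − 4 = 27 days remain.
Then August (31), September (30), October (31), November (30), December (31), January (31), February 2047 (28), March (31): 31 + 30 + 31 + 30 + 31 + 31 + 28 + 31 = 243 days.
April 1–3, 2047: 3 days.
Residual: 273 days.
Total: 17440 days.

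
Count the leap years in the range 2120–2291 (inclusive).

Years divisible by 4: 2120, 2124, …, 2288 — 43 in all.
Of these, 2200 is divisible by 100 but not 400, so not leap.
Leap years: 43 − 1 = 42.

42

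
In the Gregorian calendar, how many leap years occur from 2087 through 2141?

Years divisible by 4: 2088, 2092, …, 2140 — 14 in all.
Of these, 2100 is divisible by 100 but not 400, so not leap.
Leap years: 14 − 1 = 13.

13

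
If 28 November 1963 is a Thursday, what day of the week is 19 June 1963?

Wednesday

Count forward from the earlier date (June 19, 1963) to the later (November 28, 1963):
June 1963: 30 − 19 = 11 days remain.
Then July (31), August (31), September (30), October (31): 31 + 31 + 30 + 31 = 123 days.
November 1–28, 1963: 28 days.
Total: 11 + 123 + 28 = 162 days.
162 mod 7 = 1, so 1 day before Thursday is Wednesday.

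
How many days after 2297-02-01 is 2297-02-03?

2

Within February 2297: 3 − 1 = 2 days.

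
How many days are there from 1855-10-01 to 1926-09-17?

Day-of-year of October 1, 1855: 274.
Day-of-year of September 17, 1926: 260.
1855 has 365 days, so 365 − 274 = 91 days remain in 1855.
Full years 1856–1925: 53 common + 17 leap = 53×365 + 17×366 = 25567 days.
Total: 91 + 25567 + 260 = 25918 days.

25918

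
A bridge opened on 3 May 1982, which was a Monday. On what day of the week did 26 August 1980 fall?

Count forward from the earlier date (August 26, 1980) to the later (May 3, 1982):
August 26, 1980 → August 26, 1981: 365 days.
August 1981: 31 − 26 = 5 days remain.
Then September (30), October (31), November (30), December (31), January (31), February 1982 (28), March (31), April (30): 30 + 31 + 30 + 31 + 31 + 28 + 31 + 30 = 242 days.
May 1–3, 1982: 3 days.
Residual: 250 days.
Total: 615 days.
615 mod 7 = 6, so 6 days before Monday is Tuesday.

Tuesday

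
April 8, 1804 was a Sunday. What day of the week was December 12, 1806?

Friday

Day-of-year of April 8, 1804: 99.
Day-of-year of December 12, 1806: 346.
1804 has 366 days, so 366 − 99 = 267 days remain in 1804.
Full years: 1805: 365. Sum = 365.
Total: 267 + 365 + 346 = 978 days.
978 mod 7 = 5, so 5 days after Sunday is Friday.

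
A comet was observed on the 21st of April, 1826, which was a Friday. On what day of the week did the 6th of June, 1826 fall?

Tuesday

April 1826: 30 − 21 = 9 days remain.
Then May (31): 31 days.
June 1–6, 1826: 6 days.
Total: 9 + 31 + 6 = 46 days.
46 mod 7 = 4, so 4 days after Friday is Tuesday.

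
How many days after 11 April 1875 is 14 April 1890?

5482

From April 11, 1875 to April 11, 1890: 15 years, of which 4 contain a Feb 29 — 11×365 + 4×366 = 5479 days.
Within April 1890: 14 − 11 = 3 days.
Total: 5482 days.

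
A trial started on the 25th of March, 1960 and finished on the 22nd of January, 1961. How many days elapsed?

March 1960: 31 − 25 = 6 days remain.
Then 9 full months totalling 275 days.
January 1–22, 1961: 22 days.
Total: 6 + 275 + 22 = 303 days.

303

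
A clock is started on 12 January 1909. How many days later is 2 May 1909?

January 1909: 31 − 12 = 19 days remain.
Then February 1909 (28), March (31), April (30): 28 + 31 + 30 = 89 days.
May 1–2, 1909: 2 days.
Total: 19 + 89 + 2 = 110 days.

110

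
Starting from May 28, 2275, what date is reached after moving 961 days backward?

October 9, 2272

Count 961 days before May 28, 2275:
Day-of-year of October 9, 2272: 283.
Day-of-year of May 28, 2275: 148.
2272 has 366 days, so 366 − 283 = 83 days remain in 2272.
Full years: 2273: 365; 2274: 365. Sum = 730.
Total: 83 + 730 + 148 = 961 days.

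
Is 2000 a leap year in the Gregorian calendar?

2000 is a leap year (divisible by 400).

Yes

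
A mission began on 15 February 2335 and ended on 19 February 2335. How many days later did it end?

4

Within February 2335: 19 − 15 = 4 days.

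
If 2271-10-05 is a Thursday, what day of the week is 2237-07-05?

Wednesday

Count forward from the earlier date (July 5, 2237) to the later (October 5, 2271):
Day-of-year of July 5, 2237: 186.
Day-of-year of October 5, 2271: 278.
2237 has 365 days, so 365 − 186 = 179 days remain in 2237.
Full years 2238–2270: 25 common + 8 leap = 25×365 + 8×366 = 12053 days.
Total: 179 + 12053 + 278 = 12510 days.
12510 mod 7 = 1, so 1 day before Thursday is Wednesday.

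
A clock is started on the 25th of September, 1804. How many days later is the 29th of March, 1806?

September 25, 1804 → September 25, 1805: 365 days.
September 1805: 30 − 25 = 5 days remain.
Then October (31), November (30), December (31), January (31), February 1806 (28): 31 + 30 + 31 + 31 + 28 = 151 days.
March 1–29, 1806: 29 days.
Residual: 185 days.
Total: 550 days.

550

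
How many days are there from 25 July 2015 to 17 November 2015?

July 2015: 31 − 25 = 6 days remain.
Then August (31), September (30), October (31): 31 + 30 + 31 = 92 days.
November 1–17, 2015: 17 days.
Total: 6 + 92 + 17 = 115 days.

115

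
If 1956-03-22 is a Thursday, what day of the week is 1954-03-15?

Count forward from the earlier date (March 15, 1954) to the later (March 22, 1956):
March 1954: 31 − 15 = 16 days remain.
Then 23 full months totalling 700 days.
March 1–22, 1956: 22 days.
Total: 16 + 700 + 22 = 738 days.
738 mod 7 = 3, so 3 days before Thursday is Monday.

Monday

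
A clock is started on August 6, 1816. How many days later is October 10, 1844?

Day-of-year of August 6, 1816: 219.
Day-of-year of October 10, 1844: 284.
1816 has 366 days, so 366 − 219 = 147 days remain in 1816.
Full years 1817–1843: 21 common + 6 leap = 21×365 + 6×366 = 9861 days.
Total: 147 + 9861 + 284 = 10292 days.

10292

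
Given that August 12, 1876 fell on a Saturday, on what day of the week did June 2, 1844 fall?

Sunday

Count forward from the earlier date (June 2, 1844) to the later (August 12, 1876):
From June 2, 1844 to June 2, 1876: 32 years, of which 8 contain a Feb 29 — 24×365 + 8×366 = 11688 days.
June 1876: 30 − 2 = 28 days remain.
Then July (31): 31 days.
August 1–12, 1876: 12 days.
Residual: 71 days.
Total: 11759 days.
11759 mod 7 = 6, so 6 days before Saturday is Sunday.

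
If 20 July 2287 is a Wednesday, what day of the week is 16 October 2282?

Count forward from the earlier date (October 16, 2282) to the later (July 20, 2287):
October 16, 2282 → October 16, 2283: 365 days.
October 16, 2283 → October 16, 2284: 366 days (2284 is a leap year).
October 16, 2284 → October 16, 2285: 365 days.
October 16, 2285 → October 16, 2286: 365 days.
October 2286: 31 − 16 = 15 days remain.
Then November (30), December (31), January (31), February 2287 (28), March (31), April (30), May (31), June (30): 30 + 31 + 31 + 28 + 31 + 30 + 31 + 30 = 242 days.
July 1–20, 2287: 20 days.
Residual: 277 days.
Total: 1738 days.
1738 mod 7 = 2, so 2 days before Wednesday is Monday.

Monday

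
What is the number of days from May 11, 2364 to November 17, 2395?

11512

From May 11, 2364 to May 11, 2395: 31 years, of which 7 contain a Feb 29 — 24×365 + 7×366 = 11322 days.
May 2395: 31 − 11 = 20 days remain.
Then June (30), July (31), August (31), September (30), October (31): 30 + 31 + 31 + 30 + 31 = 153 days.
November 1–17, 2395: 17 days.
Residual: 190 days.
Total: 11512 days.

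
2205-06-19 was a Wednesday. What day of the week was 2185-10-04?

Tuesday

Count forward from the earlier date (October 4, 2185) to the later (June 19, 2205):
Day-of-year of October 4, 2185: 277.
Day-of-year of June 19, 2205: 170.
2185 has 365 days, so 365 − 277 = 88 days remain in 2185.
Full years 2186–2204: 15 common + 4 leap = 15×365 + 4×366 = 6939 days.
Total: 88 + 6939 + 170 = 7197 days.
7197 mod 7 = 1, so 1 day before Wednesday is Tuesday.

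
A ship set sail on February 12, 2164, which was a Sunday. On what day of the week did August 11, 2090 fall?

Count forward from the earlier date (August 11, 2090) to the later (February 12, 2164):
From August 11, 2090 to August 11, 2163: 73 years, of which 17 contain a Feb 29 — 56×365 + 17×366 = 26662 days.
(2100 is not a leap year (divisible by 100 but not 400).)
August 2163: 31 − 11 = 20 days remain.
Then September (30), October (31), November (30), December (31), January (31): 30 + 31 + 30 + 31 + 31 = 153 days.
February 1–12, 2164: 12 days (2164 is a leap year).
Residual: 185 days.
Total: 26847 days.
26847 mod 7 = 2, so 2 days before Sunday is Friday.

Friday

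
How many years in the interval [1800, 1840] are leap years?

10

Years divisible by 4 in [1800, 1840]: 1800, 1804, 1808, 1812, 1816, 1820, 1824, 1828, 1832, 1836, 1840.
Of these, 1800 is divisible by 100 but not 400, so not leap.
Leap years: 11 − 1 = 10.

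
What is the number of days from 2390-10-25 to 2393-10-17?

Day-of-year of October 25, 2390: 298.
Day-of-year of October 17, 2393: 290.
2390 has 365 days, so 365 − 298 = 67 days remain in 2390.
Full years: 2391: 365; 2392: 366. Sum = 731.
Total: 67 + 731 + 290 = 1088 days.

1088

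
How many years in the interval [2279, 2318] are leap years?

9

Years divisible by 4 in [2279, 2318]: 2280, 2284, 2288, 2292, 2296, 2300, 2304, 2308, 2312, 2316.
Of these, 2300 is divisible by 100 but not 400, so not leap.
Leap years: 10 − 1 = 9.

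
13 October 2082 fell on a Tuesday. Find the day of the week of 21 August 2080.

Count forward from the earlier date (August 21, 2080) to the later (October 13, 2082):
Day-of-year of August 21, 2080: 234.
Day-of-year of October 13, 2082: 286.
2080 has 366 days, so 366 − 234 = 132 days remain in 2080.
Full years: 2081: 365. Sum = 365.
Total: 132 + 365 + 286 = 783 days.
783 mod 7 = 6, so 6 days before Tuesday is Wednesday.

Wednesday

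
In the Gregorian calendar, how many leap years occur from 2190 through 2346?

Years divisible by 4: 2192, 2196, …, 2344 — 39 in all.
Of these, 2200, 2300 are divisible by 100 but not 400, so not leap.
Leap years: 39 − 2 = 37.

37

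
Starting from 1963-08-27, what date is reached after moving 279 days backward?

1962-11-21

Count 279 days before August 27, 1963:
November 1962: 30 − 21 = 9 days remain.
Then December (31), January (31), February 1963 (28), March (31), April (30), May (31), June (30), July (31): 31 + 31 + 28 + 31 + 30 + 31 + 30 + 31 = 243 days.
August 1–27, 1963: 27 days.
Total: 9 + 243 + 27 = 279 days.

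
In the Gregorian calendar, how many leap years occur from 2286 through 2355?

Years divisible by 4: 2288, 2292, …, 2352 — 17 in all.
Of these, 2300 is divisible by 100 but not 400, so not leap.
Leap years: 17 − 1 = 16.

16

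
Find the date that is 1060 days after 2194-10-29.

2197-09-23

Count 1060 days after October 29, 2194:
Day-of-year of October 29, 2194: 302.
Day-of-year of September 23, 2197: 266.
2194 has 365 days, so 365 − 302 = 63 days remain in 2194.
Full years: 2195: 365; 2196: 366. Sum = 731.
Total: 63 + 731 + 266 = 1060 days.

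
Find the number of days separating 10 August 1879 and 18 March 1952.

26518

Day-of-year of August 10, 1879: 222.
Day-of-year of March 18, 1952: 78.
1879 has 365 days, so 365 − 222 = 143 days remain in 1879.
Full years 1880–1951: 55 common + 17 leap = 55×365 + 17×366 = 26297 days.
Total: 143 + 26297 + 78 = 26518 days.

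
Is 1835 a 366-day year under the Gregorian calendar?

1835 is not a leap year.

No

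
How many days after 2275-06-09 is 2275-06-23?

14

Within June 2275: 23 − 9 = 14 days.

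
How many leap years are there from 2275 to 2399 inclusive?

Years divisible by 4: 2276, 2280, …, 2396 — 31 in all.
Of these, 2300 is divisible by 100 but not 400, so not leap.
Leap years: 31 − 1 = 30.

30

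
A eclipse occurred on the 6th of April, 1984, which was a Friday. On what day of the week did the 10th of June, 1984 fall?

April 1984: 30 − 6 = 24 days remain.
Then May (31): 31 days.
June 1–10, 1984: 10 days.
Total: 24 + 31 + 10 = 65 days.
65 mod 7 = 2, so 2 days after Friday is Sunday.

Sunday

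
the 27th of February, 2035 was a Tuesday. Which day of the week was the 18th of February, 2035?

Count forward from the earlier date (February 18, 2035) to the later (February 27, 2035):
Within February 2035: 27 − 18 = 9 days.
9 mod 7 = 2, so 2 days before Tuesday is Sunday.

Sunday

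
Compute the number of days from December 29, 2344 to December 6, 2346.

707

December 2344: 31 − 29 = 2 days remain.
Then 23 full months totalling 699 days.
December 1–6, 2346: 6 days.
Total: 2 + 699 + 6 = 707 days.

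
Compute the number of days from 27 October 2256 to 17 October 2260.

1451

October 27, 2256 → October 27, 2257: 365 days.
October 27, 2257 → October 27, 2258: 365 days.
October 27, 2258 → October 27, 2259: 365 days.
October 2259: 31 − 27 = 4 days remain.
Then 11 full months totalling 335 days.
October 1–17, 2260: 17 days.
Residual: 356 days.
Total: 1451 days.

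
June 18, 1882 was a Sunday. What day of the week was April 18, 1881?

Count forward from the earlier date (April 18, 1881) to the later (June 18, 1882):
Day-of-year of April 18, 1881: 108.
Day-of-year of June 18, 1882: 169.
1881 has 365 days, so 365 − 108 = 257 days remain in 1881.
Total: 257 + 169 = 426 days.
426 mod 7 = 6, so 6 days before Sunday is Monday.

Monday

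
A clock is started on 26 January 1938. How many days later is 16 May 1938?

January 1938: 31 − 26 = 5 days remain.
Then February 1938 (28), March (31), April (30): 28 + 31 + 30 = 89 days.
May 1–16, 1938: 16 days.
Total: 5 + 89 + 16 = 110 days.

110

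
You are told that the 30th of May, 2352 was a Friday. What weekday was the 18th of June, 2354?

Friday

May 2352: 31 − 30 = 1 day remains.
Then 24 full months totalling 730 days.
June 1–18, 2354: 18 days.
Total: 1 + 730 + 18 = 749 days.
749 is a multiple of 7, so the 18th of June, 2354 falls on the same weekday: Friday.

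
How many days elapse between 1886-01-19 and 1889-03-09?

1145

Day-of-year of January 19, 1886: 19.
Day-of-year of March 9, 1889: 68.
1886 has 365 days, so 365 − 19 = 346 days remain in 1886.
Full years: 1887: 365; 1888: 366. Sum = 731.
Total: 346 + 731 + 68 = 1145 days.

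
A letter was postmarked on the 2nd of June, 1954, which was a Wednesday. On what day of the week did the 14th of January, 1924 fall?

Monday

Count forward from the earlier date (January 14, 1924) to the later (June 2, 1954):
From January 14, 1924 to January 14, 1954: 30 years, of which 8 contain a Feb 29 — 22×365 + 8×366 = 10958 days.
January 1954: 31 − 14 = 17 days remain.
Then February 1954 (28), March (31), April (30), May (31): 28 + 31 + 30 + 31 = 120 days.
June 1–2, 1954: 2 days.
Residual: 139 days.
Total: 11097 days.
11097 mod 7 = 2, so 2 days before Wednesday is Monday.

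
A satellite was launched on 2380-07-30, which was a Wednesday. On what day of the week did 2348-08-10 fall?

Count forward from the earlier date (August 10, 2348) to the later (July 30, 2380):
From August 10, 2348 to August 10, 2379: 31 years, of which 7 contain a Feb 29 — 24×365 + 7×366 = 11322 days.
August 2379: 31 − 10 = 21 days remain.
Then 10 full months totalling 304 days.
July 1–30, 2380: 30 days.
Residual: 355 days.
Total: 11677 days.
11677 mod 7 = 1, so 1 day before Wednesday is Tuesday.

Tuesday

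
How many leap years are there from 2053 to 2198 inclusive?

Years divisible by 4: 2056, 2060, …, 2196 — 36 in all.
Of these, 2100 is divisible by 100 but not 400, so not leap.
Leap years: 36 − 1 = 35.

35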